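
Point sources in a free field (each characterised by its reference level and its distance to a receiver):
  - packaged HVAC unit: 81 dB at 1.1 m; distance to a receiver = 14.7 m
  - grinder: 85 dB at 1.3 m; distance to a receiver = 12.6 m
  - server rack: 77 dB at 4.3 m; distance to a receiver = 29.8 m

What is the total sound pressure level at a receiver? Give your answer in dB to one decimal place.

Apply inverse-square spreading to bring every level to the receiver, then sum 10^(L/10).
packaged HVAC unit: 81 − 20·log₁₀(14.7/1.1) = 81 − 22.52 = 58.48 dB.
grinder: 85 − 20·log₁₀(12.6/1.3) = 85 − 19.73 = 65.27 dB.
server rack: 77 − 20·log₁₀(29.8/4.3) = 77 − 16.81 = 60.19 dB.
Σ 10^(L/10) = 5.115e+06 → L_total = 10·log₁₀(5.115e+06) = 67.09 dB.

67.1 dB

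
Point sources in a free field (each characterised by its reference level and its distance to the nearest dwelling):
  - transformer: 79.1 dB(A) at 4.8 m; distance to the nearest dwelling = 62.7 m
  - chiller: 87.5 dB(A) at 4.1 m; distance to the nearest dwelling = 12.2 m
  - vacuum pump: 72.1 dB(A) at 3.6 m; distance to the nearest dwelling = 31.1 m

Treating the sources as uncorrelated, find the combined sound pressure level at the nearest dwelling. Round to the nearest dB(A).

78 dB(A)

First find each source's level at the receiver (point-source: −20·log₁₀(r/r_ref)), then combine on an intensity basis.
transformer: 79.1 − 20·log₁₀(62.7/4.8) = 79.1 − 22.32 = 56.78 dB(A).
chiller: 87.5 − 20·log₁₀(12.2/4.1) = 87.5 − 9.47 = 78.03 dB(A).
vacuum pump: 72.1 − 20·log₁₀(31.1/3.6) = 72.1 − 18.73 = 53.37 dB(A).
Σ 10^(L/10) = 6.420e+07 → L_total = 10·log₁₀(6.420e+07) = 78.08 dB(A).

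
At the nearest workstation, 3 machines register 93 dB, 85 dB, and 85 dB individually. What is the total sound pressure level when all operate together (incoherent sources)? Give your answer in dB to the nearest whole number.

94 dB

For uncorrelated sources the intensities add, so convert each level to linear form, sum, and take 10·log₁₀ of the total.
Σ 10^(L/10) = 10^(93/10) + 10^(85/10) + 10^(85/10) = 2.628e+09.
L_total = 10·log₁₀(2.628e+09) = 94.20 dB.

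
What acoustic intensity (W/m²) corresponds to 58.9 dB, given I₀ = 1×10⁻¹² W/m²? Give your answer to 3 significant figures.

I/I₀ = 10^(58.9/10) = 7.762e+05, so I = 7.762e+05 × 10⁻¹² W/m².

7.76e-07 W/m²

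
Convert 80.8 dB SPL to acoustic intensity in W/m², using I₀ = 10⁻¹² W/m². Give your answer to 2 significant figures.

0.00012 W/m²

I/I₀ = 10^(80.8/10) = 1.202e+08, so I = 1.202e+08 × 10⁻¹² W/m².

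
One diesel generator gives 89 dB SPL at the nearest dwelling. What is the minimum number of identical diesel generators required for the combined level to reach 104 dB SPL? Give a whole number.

32

Need L₁ + 10·log₁₀ N ≥ 104, i.e. log₁₀ N ≥ 1.50.
N ≥ 10^(15.0/10) = 31.623, so N = 32.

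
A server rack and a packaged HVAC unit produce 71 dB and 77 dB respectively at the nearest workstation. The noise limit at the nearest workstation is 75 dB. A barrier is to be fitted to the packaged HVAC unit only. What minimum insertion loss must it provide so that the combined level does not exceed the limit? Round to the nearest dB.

4 dB

Fixed contribution from the other source: Σ 10^(L/10) = 10^(71/10) = 1.259e+07 (71.00 dB).
To meet 75 dB overall, the treated packaged HVAC unit may contribute at most 10^(75/10) − 1.259e+07 = 1.903e+07, i.e. 72.80 dB.
Required insertion loss = 77 − 72.80 = 4.20 dB.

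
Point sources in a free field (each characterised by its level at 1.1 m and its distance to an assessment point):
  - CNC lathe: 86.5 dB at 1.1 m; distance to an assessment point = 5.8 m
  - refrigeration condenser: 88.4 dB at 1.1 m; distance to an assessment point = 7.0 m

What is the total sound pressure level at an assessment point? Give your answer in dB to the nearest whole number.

75 dB

Apply inverse-square spreading to bring every level to the receiver, then sum 10^(L/10).
CNC lathe: 86.5 − 20·log₁₀(5.8/1.1) = 86.5 − 14.44 = 72.06 dB.
refrigeration condenser: 88.4 − 20·log₁₀(7.0/1.1) = 88.4 − 16.07 = 72.33 dB.
Σ 10^(L/10) = 3.315e+07 → L_total = 10·log₁₀(3.315e+07) = 75.20 dB.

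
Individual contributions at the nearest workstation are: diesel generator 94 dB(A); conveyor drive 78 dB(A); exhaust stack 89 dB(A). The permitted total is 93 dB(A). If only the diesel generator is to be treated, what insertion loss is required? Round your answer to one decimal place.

3.4 dB

Everything except the diesel generator sums to 10^(78/10) + 10^(89/10) = 8.574e+08 in linear terms, 89.33 dB(A).
The limit corresponds to 10^(93/10) = 1.995e+09; subtracting the fixed part leaves 1.138e+09 for the diesel generator, i.e. 90.56 dB(A).
Required insertion loss = 94 − 90.56 = 3.44 dB.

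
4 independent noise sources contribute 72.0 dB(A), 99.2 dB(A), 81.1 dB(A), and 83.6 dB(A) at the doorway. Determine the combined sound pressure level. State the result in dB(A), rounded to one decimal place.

Incoherent sources combine by intensity addition: L_total = 10·log₁₀(Σ 10^(L_i/10)).
Σ 10^(L/10) = 10^(72.0/10) + 10^(99.2/10) + 10^(81.1/10) + 10^(83.6/10) = 8.691e+09.
L_total = 10·log₁₀(8.691e+09) = 99.39 dB(A).

99.4 dB(A)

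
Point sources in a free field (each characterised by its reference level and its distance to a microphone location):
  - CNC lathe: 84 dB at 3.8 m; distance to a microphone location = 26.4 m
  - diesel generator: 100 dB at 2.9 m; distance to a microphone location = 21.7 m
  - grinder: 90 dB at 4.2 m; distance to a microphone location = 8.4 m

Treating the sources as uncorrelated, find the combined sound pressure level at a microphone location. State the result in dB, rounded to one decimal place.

Apply inverse-square spreading to bring every level to the receiver, then sum 10^(L/10).
CNC lathe: 84 − 20·log₁₀(26.4/3.8) = 84 − 16.84 = 67.16 dB.
diesel generator: 100 − 20·log₁₀(21.7/2.9) = 100 − 17.48 = 82.52 dB.
grinder: 90 − 20·log₁₀(8.4/4.2) = 90 − 6.02 = 83.98 dB.
Σ 10^(L/10) = 4.338e+08 → L_total = 10·log₁₀(4.338e+08) = 86.37 dB.

86.4 dB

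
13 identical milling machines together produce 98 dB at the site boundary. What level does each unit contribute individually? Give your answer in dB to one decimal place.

86.9 dB

13 equal contributions raise the level by 10·log₁₀ 13 = 11.139 dB, so each unit alone gives 98 − 11.139.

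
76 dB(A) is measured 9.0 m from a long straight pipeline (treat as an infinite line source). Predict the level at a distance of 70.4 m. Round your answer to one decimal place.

Cylindrical spreading from a line source gives a 10·log₁₀(r₂/r₁) drop.
L₂ = 76 − 10·log₁₀(70.4/9.0) = 76 − 8.933 = 67.07 dB(A).

67.1 dB(A)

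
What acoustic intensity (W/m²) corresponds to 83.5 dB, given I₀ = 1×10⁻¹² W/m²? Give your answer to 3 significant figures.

0.000224 W/m²

L = 10·log₁₀(I/I₀) ⇒ I = I₀·10^(L/10) = 10⁻¹² × 10^8.35.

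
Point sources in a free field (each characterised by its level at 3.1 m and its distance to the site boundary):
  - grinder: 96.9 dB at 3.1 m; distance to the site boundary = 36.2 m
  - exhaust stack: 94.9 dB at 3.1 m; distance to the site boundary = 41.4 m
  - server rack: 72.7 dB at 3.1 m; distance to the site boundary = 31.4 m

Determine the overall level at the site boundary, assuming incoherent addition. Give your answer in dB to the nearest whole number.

Apply inverse-square spreading to bring every level to the receiver, then sum 10^(L/10).
grinder: 96.9 − 20·log₁₀(36.2/3.1) = 96.9 − 21.35 = 75.55 dB.
exhaust stack: 94.9 − 20·log₁₀(41.4/3.1) = 94.9 − 22.51 = 72.39 dB.
server rack: 72.7 − 20·log₁₀(31.4/3.1) = 72.7 − 20.11 = 52.59 dB.
Σ 10^(L/10) = 5.343e+07 → L_total = 10·log₁₀(5.343e+07) = 77.28 dB.

77 dB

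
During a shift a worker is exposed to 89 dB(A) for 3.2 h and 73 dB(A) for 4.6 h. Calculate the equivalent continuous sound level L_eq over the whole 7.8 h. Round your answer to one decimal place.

85.3 dB(A)

L_eq = 10·log₁₀[(1/T)·Σ tᵢ·10^(Lᵢ/10)] with T = 7.8 h.
Σ tᵢ·10^(Lᵢ/10) = 3.2·10^(89/10) + 4.6·10^(73/10) = 2.634e+09.
L_eq = 10·log₁₀(2.634e+09/7.8) = 85.28 dB(A).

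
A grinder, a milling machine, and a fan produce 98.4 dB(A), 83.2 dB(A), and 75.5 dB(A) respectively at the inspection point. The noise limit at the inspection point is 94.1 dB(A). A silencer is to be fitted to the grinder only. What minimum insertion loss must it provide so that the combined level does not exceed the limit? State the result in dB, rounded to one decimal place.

4.7 dB

Everything except the grinder sums to 10^(83.2/10) + 10^(75.5/10) = 2.444e+08 in linear terms, 83.88 dB(A).
The limit corresponds to 10^(94.1/10) = 2.570e+09; subtracting the fixed part leaves 2.326e+09 for the grinder, i.e. 93.67 dB(A).
So the grinder must be reduced from 98.4 to 93.67 dB(A): IL = 4.73 dB.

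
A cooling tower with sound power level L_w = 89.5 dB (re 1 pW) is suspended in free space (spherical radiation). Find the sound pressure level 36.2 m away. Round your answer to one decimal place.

47.3 dB

L_p = L_w − 10·log₁₀(4π·r²) with r = 36.2 m.
4π·r² = 1.647e+04 m², 10·log₁₀ of that is 42.166 dB.
L_p = 89.5 − 42.166 = 47.33 dB.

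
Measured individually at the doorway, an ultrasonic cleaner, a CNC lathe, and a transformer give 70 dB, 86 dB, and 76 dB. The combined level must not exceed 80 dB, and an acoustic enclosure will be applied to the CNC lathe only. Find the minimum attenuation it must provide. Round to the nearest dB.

9 dB

Fixed contribution from the other sources: Σ 10^(L/10) = 10^(70/10) + 10^(76/10) = 4.981e+07 (76.97 dB).
To meet 80 dB overall, the treated CNC lathe may contribute at most 10^(80/10) − 4.981e+07 = 5.019e+07, i.e. 77.01 dB.
Required insertion loss = 86 − 77.01 = 8.99 dB.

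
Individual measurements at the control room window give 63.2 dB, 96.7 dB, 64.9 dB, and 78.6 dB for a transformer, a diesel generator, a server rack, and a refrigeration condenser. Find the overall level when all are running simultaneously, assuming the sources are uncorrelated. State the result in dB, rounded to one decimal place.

For uncorrelated sources the intensities add, so convert each level to linear form, sum, and take 10·log₁₀ of the total.
Σ 10^(L/10) = 10^(63.2/10) + 10^(96.7/10) + 10^(64.9/10) + 10^(78.6/10) = 4.755e+09.
L_total = 10·log₁₀(4.755e+09) = 96.77 dB.

96.8 dB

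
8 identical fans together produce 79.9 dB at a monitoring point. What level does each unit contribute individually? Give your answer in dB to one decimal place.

70.9 dB

8 equal contributions raise the level by 10·log₁₀ 8 = 9.031 dB, so each unit alone gives 79.9 − 9.031.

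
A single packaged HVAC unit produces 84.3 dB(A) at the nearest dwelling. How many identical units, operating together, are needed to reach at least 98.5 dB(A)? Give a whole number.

The shortfall is 98.5 − 84.3 = 14.2 dB, and N units add 10·log₁₀ N, so need 10·log₁₀ N ≥ 14.2.
N ≥ 10^(14.2/10) = 26.303, so N = 27.

27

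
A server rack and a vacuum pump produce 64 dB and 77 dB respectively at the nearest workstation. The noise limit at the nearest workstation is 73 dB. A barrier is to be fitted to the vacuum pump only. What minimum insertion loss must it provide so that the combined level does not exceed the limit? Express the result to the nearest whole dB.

The untreated sources together contribute 10^(64/10) = 2.512e+06, i.e. 64.00 dB.
To meet 73 dB overall, the treated vacuum pump may contribute at most 10^(73/10) − 2.512e+06 = 1.744e+07, i.e. 72.42 dB.
So the vacuum pump must be reduced from 77 to 72.42 dB: IL = 4.58 dB.

5 dB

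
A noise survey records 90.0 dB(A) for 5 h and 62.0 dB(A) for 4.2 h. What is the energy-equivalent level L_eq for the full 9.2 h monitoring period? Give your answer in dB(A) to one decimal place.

87.4 dB(A)

The energy average is taken in the linear domain: L_eq = 10·log₁₀[(Σ tᵢ·10^(Lᵢ/10))/T], T = 9.2 h.
Σ tᵢ·10^(Lᵢ/10) = 5·10^(90.0/10) + 4.2·10^(62.0/10) = 5.007e+09.
L_eq = 10·log₁₀(5.007e+09/9.2) = 87.36 dB(A).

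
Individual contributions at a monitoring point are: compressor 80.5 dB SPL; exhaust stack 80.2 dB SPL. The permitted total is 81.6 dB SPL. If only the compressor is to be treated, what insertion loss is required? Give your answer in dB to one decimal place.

4.5 dB

The untreated sources together contribute 10^(80.2/10) = 1.047e+08, i.e. 80.20 dB SPL.
The limit corresponds to 10^(81.6/10) = 1.445e+08; subtracting the fixed part leaves 3.983e+07 for the compressor, i.e. 76.00 dB SPL.
Required insertion loss = 80.5 − 76.00 = 4.50 dB.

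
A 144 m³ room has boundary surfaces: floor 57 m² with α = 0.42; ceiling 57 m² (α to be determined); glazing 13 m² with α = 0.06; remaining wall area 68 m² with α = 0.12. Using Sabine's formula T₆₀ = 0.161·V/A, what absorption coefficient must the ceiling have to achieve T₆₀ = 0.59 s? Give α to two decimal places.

A = 0.161·V/T₆₀ = 0.161·144/0.59 = 39.29 m² sabins.
Absorption from the other surfaces = 57·0.42 + 13·0.06 + 68·0.12 = 32.88 m², so the ceiling must supply 6.41 m² over 57 m².
α = 6.41/57 = 0.113.

0.11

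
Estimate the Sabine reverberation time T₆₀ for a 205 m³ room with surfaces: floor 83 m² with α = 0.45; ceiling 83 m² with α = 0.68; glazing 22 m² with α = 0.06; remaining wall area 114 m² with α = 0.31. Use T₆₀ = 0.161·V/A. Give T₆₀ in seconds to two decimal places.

Summing Sᵢαᵢ: 83·0.45 + 83·0.68 + 22·0.06 + 114·0.31 = 130.45 m².
T₆₀ = 0.161 × 205 / 130.45 = 0.253 s.

0.25 s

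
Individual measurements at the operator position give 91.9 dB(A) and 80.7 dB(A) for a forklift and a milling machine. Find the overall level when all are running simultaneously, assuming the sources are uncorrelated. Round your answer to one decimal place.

For uncorrelated sources the intensities add, so convert each level to linear form, sum, and take 10·log₁₀ of the total.
Σ 10^(L/10) = 10^(91.9/10) + 10^(80.7/10) = 1.666e+09.
L_total = 10·log₁₀(1.666e+09) = 92.22 dB(A).

92.2 dB(A)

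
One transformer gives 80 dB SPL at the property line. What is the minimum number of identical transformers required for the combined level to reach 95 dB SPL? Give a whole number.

32

The shortfall is 95 − 80 = 15.0 dB, and N units add 10·log₁₀ N, so need 10·log₁₀ N ≥ 15.0.
N ≥ 10^(15.0/10) = 31.623, so N = 32.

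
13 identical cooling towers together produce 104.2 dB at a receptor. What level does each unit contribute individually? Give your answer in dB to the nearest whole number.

For N identical incoherent sources L_total = L₁ + 10·log₁₀ N, so L₁ = 104.2 − 10·log₁₀(13) = 104.2 − 11.139.

93 dB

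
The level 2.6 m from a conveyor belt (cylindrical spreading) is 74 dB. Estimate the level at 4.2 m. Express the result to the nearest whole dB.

Cylindrical spreading from a line source gives a 10·log₁₀(r₂/r₁) drop.
L₂ = 74 − 10·log₁₀(4.2/2.6) = 74 − 2.083 = 71.92 dB.

72 dB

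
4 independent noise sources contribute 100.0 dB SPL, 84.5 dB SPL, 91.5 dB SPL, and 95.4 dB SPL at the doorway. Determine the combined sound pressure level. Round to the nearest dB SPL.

102 dB SPL

Incoherent sources combine by intensity addition: L_total = 10·log₁₀(Σ 10^(L_i/10)).
Σ 10^(L/10) = 10^(100.0/10) + 10^(84.5/10) + 10^(91.5/10) + 10^(95.4/10) = 1.516e+10.
L_total = 10·log₁₀(1.516e+10) = 101.81 dB SPL.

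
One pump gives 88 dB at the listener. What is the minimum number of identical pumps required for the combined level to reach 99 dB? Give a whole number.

13

The shortfall is 99 − 88 = 11.0 dB, and N units add 10·log₁₀ N, so need 10·log₁₀ N ≥ 11.0.
N ≥ 10^(11.0/10) = 12.589, so N = 13.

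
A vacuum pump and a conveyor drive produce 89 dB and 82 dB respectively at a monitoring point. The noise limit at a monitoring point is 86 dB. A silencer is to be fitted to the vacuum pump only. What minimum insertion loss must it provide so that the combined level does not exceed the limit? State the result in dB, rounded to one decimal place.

Fixed contribution from the other source: Σ 10^(L/10) = 10^(82/10) = 1.585e+08 (82.00 dB).
The limit corresponds to 10^(86/10) = 3.981e+08; subtracting the fixed part leaves 2.396e+08 for the vacuum pump, i.e. 83.80 dB.
So the vacuum pump must be reduced from 89 to 83.80 dB: IL = 5.20 dB.

5.2 dB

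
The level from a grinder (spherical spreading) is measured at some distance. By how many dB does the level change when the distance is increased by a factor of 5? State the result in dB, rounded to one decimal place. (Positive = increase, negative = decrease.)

-14.0 dB

With spherical spreading the level changes by −20·log₁₀(r₂/r₁).
ΔL = −20·log₁₀(5) = -13.98 dB.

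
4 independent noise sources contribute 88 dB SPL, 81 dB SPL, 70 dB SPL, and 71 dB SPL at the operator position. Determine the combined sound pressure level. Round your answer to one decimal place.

For uncorrelated sources the intensities add, so convert each level to linear form, sum, and take 10·log₁₀ of the total.
Σ 10^(L/10) = 10^(88/10) + 10^(81/10) + 10^(70/10) + 10^(71/10) = 7.794e+08.
L_total = 10·log₁₀(7.794e+08) = 88.92 dB SPL.

88.9 dB SPL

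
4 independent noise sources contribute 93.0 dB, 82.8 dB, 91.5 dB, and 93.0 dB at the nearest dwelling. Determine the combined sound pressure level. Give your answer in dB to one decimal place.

97.5 dB

Incoherent sources combine by intensity addition: L_total = 10·log₁₀(Σ 10^(L_i/10)).
Σ 10^(L/10) = 10^(93.0/10) + 10^(82.8/10) + 10^(91.5/10) + 10^(93.0/10) = 5.594e+09.
L_total = 10·log₁₀(5.594e+09) = 97.48 dB.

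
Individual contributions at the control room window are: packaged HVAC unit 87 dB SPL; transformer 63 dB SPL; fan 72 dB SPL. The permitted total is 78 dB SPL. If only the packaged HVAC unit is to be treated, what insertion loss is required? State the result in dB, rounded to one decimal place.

10.4 dB

Fixed contribution from the other sources: Σ 10^(L/10) = 10^(63/10) + 10^(72/10) = 1.784e+07 (72.51 dB SPL).
The limit corresponds to 10^(78/10) = 6.310e+07; subtracting the fixed part leaves 4.525e+07 for the packaged HVAC unit, i.e. 76.56 dB SPL.
Required insertion loss = 87 − 76.56 = 10.44 dB.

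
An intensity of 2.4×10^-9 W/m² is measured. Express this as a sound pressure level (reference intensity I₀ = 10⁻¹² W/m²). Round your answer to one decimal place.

33.8 dB

I/I₀ = 2.4×10^-9/10⁻¹² = 2.4×10^3, and L = 10·log₁₀(I/I₀).
L = 10·(0.3802 + 3) = 33.80 dB.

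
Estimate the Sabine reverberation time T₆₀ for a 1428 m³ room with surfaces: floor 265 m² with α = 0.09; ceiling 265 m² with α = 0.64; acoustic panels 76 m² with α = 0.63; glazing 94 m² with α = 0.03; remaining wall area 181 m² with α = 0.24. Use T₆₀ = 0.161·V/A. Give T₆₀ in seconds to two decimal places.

Total absorption A = 265·0.09 + 265·0.64 + 76·0.63 + 94·0.03 + 181·0.24 = 287.59 m² sabins.
T₆₀ = 0.161 × 1428 / 287.59 = 0.799 s.

0.80 s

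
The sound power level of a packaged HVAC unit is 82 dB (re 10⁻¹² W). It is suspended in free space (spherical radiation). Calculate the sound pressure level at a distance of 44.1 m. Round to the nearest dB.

38 dB

Free-field spherical radiation: L_p = L_w − 10·log₁₀(4π·r²), r = 44.1 m.
4π·r² = 2.444e+04 m², 10·log₁₀ of that is 43.881 dB.
L_p = 82 − 43.881 = 38.12 dB.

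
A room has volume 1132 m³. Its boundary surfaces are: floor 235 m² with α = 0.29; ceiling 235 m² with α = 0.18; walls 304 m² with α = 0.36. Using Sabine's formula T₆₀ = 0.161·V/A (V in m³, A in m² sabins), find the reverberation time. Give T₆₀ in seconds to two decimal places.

0.83 s

Summing Sᵢαᵢ: 235·0.29 + 235·0.18 + 304·0.36 = 219.89 m².
T₆₀ = 0.161 × 1132 / 219.89 = 0.829 s.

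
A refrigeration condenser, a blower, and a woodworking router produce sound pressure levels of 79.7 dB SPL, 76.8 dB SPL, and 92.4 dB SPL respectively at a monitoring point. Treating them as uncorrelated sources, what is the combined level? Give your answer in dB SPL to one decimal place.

For uncorrelated sources the intensities add, so convert each level to linear form, sum, and take 10·log₁₀ of the total.
Σ 10^(L/10) = 10^(79.7/10) + 10^(76.8/10) + 10^(92.4/10) = 1.879e+09.
L_total = 10·log₁₀(1.879e+09) = 92.74 dB SPL.

92.7 dB SPL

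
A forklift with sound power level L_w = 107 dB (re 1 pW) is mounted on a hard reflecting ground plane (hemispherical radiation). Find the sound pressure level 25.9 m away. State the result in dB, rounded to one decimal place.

70.8 dB

L_p = L_w − 10·log₁₀(2π·r²) with r = 25.9 m.
2π·r² = 4215 m², 10·log₁₀ of that is 36.248 dB.
L_p = 107 − 36.248 = 70.75 dB.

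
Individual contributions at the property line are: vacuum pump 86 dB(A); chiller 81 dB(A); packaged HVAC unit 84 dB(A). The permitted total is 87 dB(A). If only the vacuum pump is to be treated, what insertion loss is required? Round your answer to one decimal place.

The untreated sources together contribute 10^(81/10) + 10^(84/10) = 3.771e+08, i.e. 85.76 dB(A).
To meet 87 dB(A) overall, the treated vacuum pump may contribute at most 10^(87/10) − 3.771e+08 = 1.241e+08, i.e. 80.94 dB(A).
So the vacuum pump must be reduced from 86 to 80.94 dB(A): IL = 5.06 dB.

5.1 dB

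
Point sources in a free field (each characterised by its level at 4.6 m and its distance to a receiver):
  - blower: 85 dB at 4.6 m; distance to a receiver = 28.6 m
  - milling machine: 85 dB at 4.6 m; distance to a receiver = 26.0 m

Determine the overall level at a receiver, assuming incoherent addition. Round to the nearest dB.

73 dB

First find each source's level at the receiver (point-source: −20·log₁₀(r/r_ref)), then combine on an intensity basis.
blower: 85 − 20·log₁₀(28.6/4.6) = 85 − 15.87 = 69.13 dB.
milling machine: 85 − 20·log₁₀(26.0/4.6) = 85 − 15.04 = 69.96 dB.
Σ 10^(L/10) = 1.808e+07 → L_total = 10·log₁₀(1.808e+07) = 72.57 dB.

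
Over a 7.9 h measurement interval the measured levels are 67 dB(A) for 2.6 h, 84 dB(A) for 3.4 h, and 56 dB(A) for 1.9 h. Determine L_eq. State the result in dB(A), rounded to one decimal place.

80.4 dB(A)

Weight each interval's intensity by its duration and average over T = 7.9 h:
Σ tᵢ·10^(Lᵢ/10) = 2.6·10^(67/10) + 3.4·10^(84/10) + 1.9·10^(56/10) = 8.678e+08.
L_eq = 10·log₁₀(8.678e+08/7.9) = 80.41 dB(A).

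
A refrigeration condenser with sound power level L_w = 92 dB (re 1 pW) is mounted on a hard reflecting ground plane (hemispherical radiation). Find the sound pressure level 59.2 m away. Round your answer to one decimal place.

48.6 dB

The power spreads over a hemisphere of area 2π·r², so L_p = L_w − 10·log₁₀(2π·r²).
2π·r² = 2.202e+04 m², 10·log₁₀ of that is 43.428 dB.
L_p = 92 − 43.428 = 48.57 dB.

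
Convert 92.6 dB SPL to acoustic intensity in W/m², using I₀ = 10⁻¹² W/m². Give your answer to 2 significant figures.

0.0018 W/m²

I = I₀·10^(L/10) = 10⁻¹² × 10^(92.6/10) = 10^(-2.740).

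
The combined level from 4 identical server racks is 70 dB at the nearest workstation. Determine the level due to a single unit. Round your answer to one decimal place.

4 equal contributions raise the level by 10·log₁₀ 4 = 6.021 dB, so each unit alone gives 70 − 6.021.

64.0 dB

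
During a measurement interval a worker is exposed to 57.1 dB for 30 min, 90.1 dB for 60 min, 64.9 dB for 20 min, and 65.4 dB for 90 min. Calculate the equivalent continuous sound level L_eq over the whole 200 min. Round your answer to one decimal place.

The energy average is taken in the linear domain: L_eq = 10·log₁₀[(Σ tᵢ·10^(Lᵢ/10))/T], T = 200 min.
Σ tᵢ·10^(Lᵢ/10) = 30·10^(57.1/10) + 60·10^(90.1/10) + 20·10^(64.9/10) + 90·10^(65.4/10) = 6.179e+10.
L_eq = 10·log₁₀(6.179e+10/200) = 84.90 dB.

84.9 dB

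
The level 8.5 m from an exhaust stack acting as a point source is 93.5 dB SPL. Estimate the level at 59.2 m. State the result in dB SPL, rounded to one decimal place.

Point-source attenuation: ΔL = 20·log₁₀(r₂/r₁) = 20·log₁₀(59.2/8.5) = 16.858 dB.
L₂ = 93.5 − 20·log₁₀(59.2/8.5) = 93.5 − 16.858 = 76.64 dB SPL.

76.6 dB SPL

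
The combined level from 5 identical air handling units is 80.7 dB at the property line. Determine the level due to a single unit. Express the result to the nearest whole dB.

For N identical incoherent sources L_total = L₁ + 10·log₁₀ N, so L₁ = 80.7 − 10·log₁₀(5) = 80.7 − 6.990.

74 dB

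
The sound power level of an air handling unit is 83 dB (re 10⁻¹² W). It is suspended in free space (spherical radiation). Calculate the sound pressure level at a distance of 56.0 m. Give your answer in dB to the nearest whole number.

37 dB

L_p = L_w − 10·log₁₀(4π·r²) with r = 56.0 m.
4π·r² = 3.941e+04 m², 10·log₁₀ of that is 45.956 dB.
L_p = 83 − 45.956 = 37.04 dB.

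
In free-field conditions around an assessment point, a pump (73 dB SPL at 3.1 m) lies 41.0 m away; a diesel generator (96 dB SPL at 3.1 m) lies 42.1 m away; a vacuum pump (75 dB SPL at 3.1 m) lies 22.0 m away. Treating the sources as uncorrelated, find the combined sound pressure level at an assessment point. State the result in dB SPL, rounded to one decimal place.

First find each source's level at the receiver (point-source: −20·log₁₀(r/r_ref)), then combine on an intensity basis.
pump: 73 − 20·log₁₀(41.0/3.1) = 73 − 22.43 = 50.57 dB SPL.
diesel generator: 96 − 20·log₁₀(42.1/3.1) = 96 − 22.66 = 73.34 dB SPL.
vacuum pump: 75 − 20·log₁₀(22.0/3.1) = 75 − 17.02 = 57.98 dB SPL.
Σ 10^(L/10) = 2.233e+07 → L_total = 10·log₁₀(2.233e+07) = 73.49 dB SPL.

73.5 dB SPL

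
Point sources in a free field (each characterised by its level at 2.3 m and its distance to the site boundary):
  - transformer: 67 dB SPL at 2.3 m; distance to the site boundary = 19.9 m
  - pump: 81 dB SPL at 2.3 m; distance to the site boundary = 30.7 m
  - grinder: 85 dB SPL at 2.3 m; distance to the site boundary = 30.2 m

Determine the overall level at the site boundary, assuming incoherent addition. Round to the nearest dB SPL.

First find each source's level at the receiver (point-source: −20·log₁₀(r/r_ref)), then combine on an intensity basis.
transformer: 67 − 20·log₁₀(19.9/2.3) = 67 − 18.74 = 48.26 dB SPL.
pump: 81 − 20·log₁₀(30.7/2.3) = 81 − 22.51 = 58.49 dB SPL.
grinder: 85 − 20·log₁₀(30.2/2.3) = 85 − 22.37 = 62.63 dB SPL.
Σ 10^(L/10) = 2.608e+06 → L_total = 10·log₁₀(2.608e+06) = 64.16 dB SPL.

64 dB SPL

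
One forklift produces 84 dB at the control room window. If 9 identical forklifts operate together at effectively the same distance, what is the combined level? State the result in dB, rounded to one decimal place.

With 9 equal, uncorrelated contributions the intensity is 9× that of one unit, giving a rise of 10·log₁₀ 9.
L_total = 84 + 10·log₁₀(9) = 84 + 9.542 = 93.54 dB.

93.5 dB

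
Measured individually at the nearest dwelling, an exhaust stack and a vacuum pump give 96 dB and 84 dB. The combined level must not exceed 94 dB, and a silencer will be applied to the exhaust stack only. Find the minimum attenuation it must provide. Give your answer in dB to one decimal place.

Everything except the exhaust stack sums to 10^(84/10) = 2.512e+08 in linear terms, 84.00 dB.
To meet 94 dB overall, the treated exhaust stack may contribute at most 10^(94/10) − 2.512e+08 = 2.261e+09, i.e. 93.54 dB.
Required insertion loss = 96 − 93.54 = 2.46 dB.

2.5 dB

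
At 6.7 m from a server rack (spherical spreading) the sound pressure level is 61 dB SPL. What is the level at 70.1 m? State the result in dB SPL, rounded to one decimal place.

40.6 dB SPL

Point-source attenuation: ΔL = 20·log₁₀(r₂/r₁) = 20·log₁₀(70.1/6.7) = 20.393 dB.
L₂ = 61 − 20·log₁₀(70.1/6.7) = 61 − 20.393 = 40.61 dB SPL.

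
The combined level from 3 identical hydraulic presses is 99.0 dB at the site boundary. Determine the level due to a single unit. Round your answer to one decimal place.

Dividing the total intensity by 3 lowers the level by 10·log₁₀ 3 = 4.771 dB: L₁ = 99.0 − 4.771.

94.2 dB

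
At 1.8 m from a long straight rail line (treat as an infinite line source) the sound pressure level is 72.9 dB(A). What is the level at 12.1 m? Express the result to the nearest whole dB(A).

65 dB(A)

Cylindrical spreading from a line source gives a 10·log₁₀(r₂/r₁) drop.
L₂ = 72.9 − 10·log₁₀(12.1/1.8) = 72.9 − 8.275 = 64.62 dB(A).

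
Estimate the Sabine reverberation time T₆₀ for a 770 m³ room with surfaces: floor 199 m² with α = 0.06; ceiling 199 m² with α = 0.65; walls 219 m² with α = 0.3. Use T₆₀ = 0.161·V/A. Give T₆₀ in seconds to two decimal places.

Total absorption A = 199·0.06 + 199·0.65 + 219·0.3 = 206.99 m² sabins.
T₆₀ = 0.161·V/A = 0.161·770/206.99 = 0.599 s.

0.60 s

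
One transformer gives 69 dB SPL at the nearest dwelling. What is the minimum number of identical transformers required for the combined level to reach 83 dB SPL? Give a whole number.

N identical sources give L₁ + 10·log₁₀ N, so require 10·log₁₀ N ≥ 83 − 69 = 14.0 dB.
N ≥ 10^(14.0/10) = 25.119, so N = 26.

26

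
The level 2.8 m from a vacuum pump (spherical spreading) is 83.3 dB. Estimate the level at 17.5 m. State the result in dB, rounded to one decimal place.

For a point source, L₂ = L₁ − 20·log₁₀(r₂/r₁).
L₂ = 83.3 − 20·log₁₀(17.5/2.8) = 83.3 − 15.918 = 67.38 dB.

67.4 dB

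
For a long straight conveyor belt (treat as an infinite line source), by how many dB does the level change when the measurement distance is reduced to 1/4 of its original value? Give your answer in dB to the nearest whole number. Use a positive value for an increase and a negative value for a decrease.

+6 dB

With cylindrical spreading the level changes by −10·log₁₀(r₂/r₁).
ΔL = −10·log₁₀(0.25) = +6.02 dB.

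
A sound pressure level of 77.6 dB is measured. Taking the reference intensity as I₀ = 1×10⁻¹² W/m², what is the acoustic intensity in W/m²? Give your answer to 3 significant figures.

5.75e-05 W/m²

L = 10·log₁₀(I/I₀) ⇒ I = I₀·10^(L/10) = 10⁻¹² × 10^7.76.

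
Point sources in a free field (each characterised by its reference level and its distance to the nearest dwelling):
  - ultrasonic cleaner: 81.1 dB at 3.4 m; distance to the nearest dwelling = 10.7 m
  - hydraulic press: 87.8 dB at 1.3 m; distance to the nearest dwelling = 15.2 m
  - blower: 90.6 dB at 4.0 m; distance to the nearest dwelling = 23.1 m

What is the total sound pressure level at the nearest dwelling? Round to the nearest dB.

Apply inverse-square spreading to bring every level to the receiver, then sum 10^(L/10).
ultrasonic cleaner: 81.1 − 20·log₁₀(10.7/3.4) = 81.1 − 9.96 = 71.14 dB.
hydraulic press: 87.8 − 20·log₁₀(15.2/1.3) = 87.8 − 21.36 = 66.44 dB.
blower: 90.6 − 20·log₁₀(23.1/4.0) = 90.6 − 15.23 = 75.37 dB.
Σ 10^(L/10) = 5.184e+07 → L_total = 10·log₁₀(5.184e+07) = 77.15 dB.

77 dB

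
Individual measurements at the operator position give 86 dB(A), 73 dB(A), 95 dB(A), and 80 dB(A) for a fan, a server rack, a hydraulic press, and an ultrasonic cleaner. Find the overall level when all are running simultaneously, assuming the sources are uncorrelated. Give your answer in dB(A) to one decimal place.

For uncorrelated sources the intensities add, so convert each level to linear form, sum, and take 10·log₁₀ of the total.
Σ 10^(L/10) = 10^(86/10) + 10^(73/10) + 10^(95/10) + 10^(80/10) = 3.680e+09.
L_total = 10·log₁₀(3.680e+09) = 95.66 dB(A).

95.7 dB(A)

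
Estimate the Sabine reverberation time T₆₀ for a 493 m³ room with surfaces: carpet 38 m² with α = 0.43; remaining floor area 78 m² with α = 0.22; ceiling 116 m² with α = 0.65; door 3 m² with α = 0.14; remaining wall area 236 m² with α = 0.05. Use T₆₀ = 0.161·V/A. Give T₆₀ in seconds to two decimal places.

Total absorption A = 38·0.43 + 78·0.22 + 116·0.65 + 3·0.14 + 236·0.05 = 121.12 m² sabins.
T₆₀ = 0.161 × 493 / 121.12 = 0.655 s.

0.66 s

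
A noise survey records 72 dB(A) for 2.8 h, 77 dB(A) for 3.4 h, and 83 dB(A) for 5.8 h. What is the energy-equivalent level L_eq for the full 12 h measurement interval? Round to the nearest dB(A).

L_eq = 10·log₁₀[(1/T)·Σ tᵢ·10^(Lᵢ/10)] with T = 12 h.
Σ tᵢ·10^(Lᵢ/10) = 2.8·10^(72/10) + 3.4·10^(77/10) + 5.8·10^(83/10) = 1.372e+09.
L_eq = 10·log₁₀(1.372e+09/12) = 80.58 dB(A).

81 dB(A)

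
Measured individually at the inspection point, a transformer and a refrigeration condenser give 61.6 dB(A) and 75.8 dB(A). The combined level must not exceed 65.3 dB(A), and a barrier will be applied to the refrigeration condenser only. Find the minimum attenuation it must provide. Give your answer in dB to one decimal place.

12.9 dB

Fixed contribution from the other source: Σ 10^(L/10) = 10^(61.6/10) = 1.445e+06 (61.60 dB(A)).
To meet 65.3 dB(A) overall, the treated refrigeration condenser may contribute at most 10^(65.3/10) − 1.445e+06 = 1.943e+06, i.e. 62.88 dB(A).
Required insertion loss = 75.8 − 62.88 = 12.92 dB.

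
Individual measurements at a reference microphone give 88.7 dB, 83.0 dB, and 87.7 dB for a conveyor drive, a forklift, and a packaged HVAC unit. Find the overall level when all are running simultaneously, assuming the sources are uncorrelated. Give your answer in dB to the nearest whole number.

Incoherent sources combine by intensity addition: L_total = 10·log₁₀(Σ 10^(L_i/10)).
Σ 10^(L/10) = 10^(88.7/10) + 10^(83.0/10) + 10^(87.7/10) = 1.530e+09.
L_total = 10·log₁₀(1.530e+09) = 91.85 dB.

92 dB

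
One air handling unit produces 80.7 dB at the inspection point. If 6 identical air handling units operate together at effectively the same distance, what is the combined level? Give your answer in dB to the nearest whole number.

88 dB

L_total = L₁ + 10·log₁₀ N for N identical incoherent sources.
L_total = 80.7 + 10·log₁₀(6) = 80.7 + 7.782 = 88.48 dB.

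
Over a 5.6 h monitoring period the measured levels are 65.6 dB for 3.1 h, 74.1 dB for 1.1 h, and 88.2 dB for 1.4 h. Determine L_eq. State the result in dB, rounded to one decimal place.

82.4 dB

Weight each interval's intensity by its duration and average over T = 5.6 h:
Σ tᵢ·10^(Lᵢ/10) = 3.1·10^(65.6/10) + 1.1·10^(74.1/10) + 1.4·10^(88.2/10) = 9.645e+08.
L_eq = 10·log₁₀(9.645e+08/5.6) = 82.36 dB.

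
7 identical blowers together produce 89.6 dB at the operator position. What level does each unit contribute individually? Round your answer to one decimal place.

For N identical incoherent sources L_total = L₁ + 10·log₁₀ N, so L₁ = 89.6 − 10·log₁₀(7) = 89.6 − 8.451.

81.1 dB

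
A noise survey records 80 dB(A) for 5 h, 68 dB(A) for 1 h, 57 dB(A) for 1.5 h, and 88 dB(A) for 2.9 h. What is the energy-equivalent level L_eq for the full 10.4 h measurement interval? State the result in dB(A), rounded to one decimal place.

83.5 dB(A)

The energy average is taken in the linear domain: L_eq = 10·log₁₀[(Σ tᵢ·10^(Lᵢ/10))/T], T = 10.4 h.
Σ tᵢ·10^(Lᵢ/10) = 5·10^(80/10) + 1·10^(68/10) + 1.5·10^(57/10) + 2.9·10^(88/10) = 2.337e+09.
L_eq = 10·log₁₀(2.337e+09/10.4) = 83.52 dB(A).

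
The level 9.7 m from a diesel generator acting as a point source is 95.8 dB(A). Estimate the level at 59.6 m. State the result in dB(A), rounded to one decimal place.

Point-source attenuation: ΔL = 20·log₁₀(r₂/r₁) = 20·log₁₀(59.6/9.7) = 15.769 dB.
L₂ = 95.8 − 20·log₁₀(59.6/9.7) = 95.8 − 15.769 = 80.03 dB(A).

80.0 dB(A)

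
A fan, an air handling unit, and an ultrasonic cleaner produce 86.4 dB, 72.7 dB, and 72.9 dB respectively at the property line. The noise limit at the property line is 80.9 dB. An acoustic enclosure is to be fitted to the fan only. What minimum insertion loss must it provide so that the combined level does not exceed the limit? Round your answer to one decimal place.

7.1 dB

Everything except the fan sums to 10^(72.7/10) + 10^(72.9/10) = 3.812e+07 in linear terms, 75.81 dB.
To meet 80.9 dB overall, the treated fan may contribute at most 10^(80.9/10) − 3.812e+07 = 8.491e+07, i.e. 79.29 dB.
So the fan must be reduced from 86.4 to 79.29 dB: IL = 7.11 dB.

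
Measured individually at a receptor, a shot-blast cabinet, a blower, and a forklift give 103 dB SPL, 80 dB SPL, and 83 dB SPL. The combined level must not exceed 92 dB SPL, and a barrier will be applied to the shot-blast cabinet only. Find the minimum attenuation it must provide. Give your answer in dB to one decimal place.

11.9 dB

The untreated sources together contribute 10^(80/10) + 10^(83/10) = 2.995e+08, i.e. 84.76 dB SPL.
To meet 92 dB SPL overall, the treated shot-blast cabinet may contribute at most 10^(92/10) − 2.995e+08 = 1.285e+09, i.e. 91.09 dB SPL.
So the shot-blast cabinet must be reduced from 103 to 91.09 dB SPL: IL = 11.91 dB.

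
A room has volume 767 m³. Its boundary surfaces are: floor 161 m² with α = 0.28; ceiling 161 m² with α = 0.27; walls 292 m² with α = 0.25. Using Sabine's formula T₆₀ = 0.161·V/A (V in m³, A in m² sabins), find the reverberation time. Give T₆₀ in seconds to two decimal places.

0.76 s

Total absorption A = 161·0.28 + 161·0.27 + 292·0.25 = 161.55 m² sabins.
T₆₀ = 0.161·V/A = 0.161·767/161.55 = 0.764 s.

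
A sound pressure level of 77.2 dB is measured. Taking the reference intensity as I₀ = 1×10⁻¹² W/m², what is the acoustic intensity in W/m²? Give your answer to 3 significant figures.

I/I₀ = 10^(77.2/10) = 5.248e+07, so I = 5.248e+07 × 10⁻¹² W/m².

5.25e-05 W/m²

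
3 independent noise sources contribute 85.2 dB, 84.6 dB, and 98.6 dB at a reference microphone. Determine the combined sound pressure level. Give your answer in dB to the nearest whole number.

Incoherent sources combine by intensity addition: L_total = 10·log₁₀(Σ 10^(L_i/10)).
Σ 10^(L/10) = 10^(85.2/10) + 10^(84.6/10) + 10^(98.6/10) = 7.864e+09.
L_total = 10·log₁₀(7.864e+09) = 98.96 dB.

99 dB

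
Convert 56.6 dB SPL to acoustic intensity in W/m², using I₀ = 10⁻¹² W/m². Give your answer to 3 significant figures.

L = 10·log₁₀(I/I₀) ⇒ I = I₀·10^(L/10) = 10⁻¹² × 10^5.66.

4.57e-07 W/m²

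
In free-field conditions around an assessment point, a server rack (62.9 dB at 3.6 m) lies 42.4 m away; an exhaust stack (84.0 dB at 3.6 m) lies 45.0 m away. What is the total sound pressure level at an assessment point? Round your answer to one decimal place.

Propagate each source to the receiver with L = L_ref − 20·log₁₀(r/r_ref), then add intensities.
server rack: 62.9 − 20·log₁₀(42.4/3.6) = 62.9 − 21.42 = 41.48 dB.
exhaust stack: 84.0 − 20·log₁₀(45.0/3.6) = 84.0 − 21.94 = 62.06 dB.
Σ 10^(L/10) = 1.622e+06 → L_total = 10·log₁₀(1.622e+06) = 62.10 dB.

62.1 dB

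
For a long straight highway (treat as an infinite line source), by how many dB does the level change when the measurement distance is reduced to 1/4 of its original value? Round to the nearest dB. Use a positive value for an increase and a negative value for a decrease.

+6 dB

With cylindrical spreading the level changes by −10·log₁₀(r₂/r₁).
ΔL = −10·log₁₀(0.25) = +6.02 dB.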